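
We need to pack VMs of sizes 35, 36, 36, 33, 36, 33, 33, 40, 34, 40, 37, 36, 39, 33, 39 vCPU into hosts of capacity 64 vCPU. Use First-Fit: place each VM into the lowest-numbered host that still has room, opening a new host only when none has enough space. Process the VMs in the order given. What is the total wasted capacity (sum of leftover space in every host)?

35 vCPU → host 1 (remaining 29 vCPU)
36 vCPU → host 2 (remaining 28 vCPU)
36 vCPU → host 3 (remaining 28 vCPU)
33 vCPU → host 4 (remaining 31 vCPU)
36 vCPU → host 5 (remaining 28 vCPU)
33 vCPU → host 6 (remaining 31 vCPU)
33 vCPU → host 7 (remaining 31 vCPU)
40 vCPU → host 8 (remaining 24 vCPU)
34 vCPU → host 9 (remaining 30 vCPU)
40 vCPU → host 10 (remaining 24 vCPU)
37 vCPU → host 11 (remaining 27 vCPU)
36 vCPU → host 12 (remaining 28 vCPU)
39 vCPU → host 13 (remaining 25 vCPU)
33 vCPU → host 14 (remaining 31 vCPU)
39 vCPU → host 15 (remaining 25 vCPU)
15 hosts × 64 vCPU = 960 vCPU; used 540 vCPU; unused 420 vCPU.

420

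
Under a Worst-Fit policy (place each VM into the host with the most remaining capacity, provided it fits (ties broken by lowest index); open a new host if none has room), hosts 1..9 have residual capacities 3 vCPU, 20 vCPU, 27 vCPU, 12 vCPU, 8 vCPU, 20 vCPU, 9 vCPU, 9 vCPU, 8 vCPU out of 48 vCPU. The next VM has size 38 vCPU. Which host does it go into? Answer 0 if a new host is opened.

0

No host has ≥ 38 vCPU free, so a new host is opened.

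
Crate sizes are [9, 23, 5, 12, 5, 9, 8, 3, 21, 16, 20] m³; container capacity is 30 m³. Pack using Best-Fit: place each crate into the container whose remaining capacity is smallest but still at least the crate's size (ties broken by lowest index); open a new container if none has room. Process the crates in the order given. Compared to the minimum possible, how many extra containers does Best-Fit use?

1

Best-Fit: [9,12,5,3] [23,5] [9,8] [21] [16] [20] → 6 containers.
Total size 131 m³; any packing needs at least ⌈131/30⌉ = 5 containers.
An optimal packing achieves that bound: [23,5] [21,9] [20,9] [16,12] [8,5,3] → 5 containers.
Excess: 6 − 5 = 1.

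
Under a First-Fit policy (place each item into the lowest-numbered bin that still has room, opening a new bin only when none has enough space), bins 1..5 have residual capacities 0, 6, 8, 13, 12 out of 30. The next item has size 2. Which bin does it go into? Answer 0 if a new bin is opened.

2

Bins with room: bin 2 (6), bin 3 (8), bin 4 (13), bin 5 (12).
The first with room is bin 2.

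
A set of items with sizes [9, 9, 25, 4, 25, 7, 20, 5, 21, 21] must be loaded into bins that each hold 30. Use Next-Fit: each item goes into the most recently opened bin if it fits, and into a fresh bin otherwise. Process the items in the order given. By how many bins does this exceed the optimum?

1

Next-Fit: [9,9] [25,4] [25] [7,20] [5,21] [21] → 6 bins.
Total size 146; any packing needs at least ⌈146/30⌉ = 5 bins.
An optimal packing achieves that bound: [25,5] [25,4] [21,9] [21,9] [20,7] → 5 bins.
Excess: 6 − 5 = 1.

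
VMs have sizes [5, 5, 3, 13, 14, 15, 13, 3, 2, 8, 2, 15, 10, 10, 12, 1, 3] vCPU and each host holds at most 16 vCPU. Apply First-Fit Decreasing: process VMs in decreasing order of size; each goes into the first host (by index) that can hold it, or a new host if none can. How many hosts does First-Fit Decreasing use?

Sorted descending: 15, 15, 14, 13, 13, 12, 10, 10, 8, 5, 5, 3, 3, 3, 2, 2, 1.
Put 15 vCPU in host 1; 1 vCPU remain.
Put 15 vCPU in host 2; 1 vCPU remain.
Put 14 vCPU in host 3; 2 vCPU remain.
Put 13 vCPU in host 4; 3 vCPU remain.
Put 13 vCPU in host 5; 3 vCPU remain.
Put 12 vCPU in host 6; 4 vCPU remain.
Put 10 vCPU in host 7; 6 vCPU remain.
Put 10 vCPU in host 8; 6 vCPU remain.
Put 8 vCPU in host 9; 8 vCPU remain.
Put 5 vCPU in host 7; 1 vCPU remain.
Put 5 vCPU in host 8; 1 vCPU remain.
Put 3 vCPU in host 4; 0 vCPU remain.
Put 3 vCPU in host 5; 0 vCPU remain.
Put 3 vCPU in host 6; 1 vCPU remain.
Put 2 vCPU in host 3; 0 vCPU remain.
Put 2 vCPU in host 9; 6 vCPU remain.
Put 1 vCPU in host 1; 0 vCPU remain.
Final hosts: [15,1] [15] [14,2] [13,3] [13,3] [12,3] [10,5] [10,5] [8,2].

9 hosts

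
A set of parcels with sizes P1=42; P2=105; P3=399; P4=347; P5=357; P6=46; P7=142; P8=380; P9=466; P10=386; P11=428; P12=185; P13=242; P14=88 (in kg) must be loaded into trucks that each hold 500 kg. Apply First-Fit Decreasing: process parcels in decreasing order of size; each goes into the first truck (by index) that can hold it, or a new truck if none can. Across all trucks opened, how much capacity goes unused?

387

Sorted descending: 466, 428, 399, 386, 380, 357, 347, 242, 185, 142, 105, 88, 46, 42.
Put 466 kg in truck 1; 34 kg remain.
Put 428 kg in truck 2; 72 kg remain.
Put 399 kg in truck 3; 101 kg remain.
Put 386 kg in truck 4; 114 kg remain.
Put 380 kg in truck 5; 120 kg remain.
Put 357 kg in truck 6; 143 kg remain.
Put 347 kg in truck 7; 153 kg remain.
Put 242 kg in truck 8; 258 kg remain.
Put 185 kg in truck 8; 73 kg remain.
Put 142 kg in truck 6; 1 kg remain.
Put 105 kg in truck 4; 9 kg remain.
Put 88 kg in truck 3; 13 kg remain.
Put 46 kg in truck 2; 26 kg remain.
Put 42 kg in truck 5; 78 kg remain.
8 trucks × 500 kg = 4000 kg; used 3613 kg; unused 387 kg.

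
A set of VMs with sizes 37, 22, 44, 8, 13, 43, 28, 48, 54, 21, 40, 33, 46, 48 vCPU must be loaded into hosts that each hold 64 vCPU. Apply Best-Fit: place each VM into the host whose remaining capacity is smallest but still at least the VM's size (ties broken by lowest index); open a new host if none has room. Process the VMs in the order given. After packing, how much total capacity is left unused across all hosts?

155

37 vCPU → host 1 (remaining 27 vCPU)
22 vCPU → host 1 (remaining 5 vCPU)
44 vCPU → host 2 (remaining 20 vCPU)
8 vCPU → host 2 (remaining 12 vCPU)
13 vCPU → host 3 (remaining 51 vCPU)
43 vCPU → host 3 (remaining 8 vCPU)
28 vCPU → host 4 (remaining 36 vCPU)
48 vCPU → host 5 (remaining 16 vCPU)
54 vCPU → host 6 (remaining 10 vCPU)
21 vCPU → host 4 (remaining 15 vCPU)
40 vCPU → host 7 (remaining 24 vCPU)
33 vCPU → host 8 (remaining 31 vCPU)
46 vCPU → host 9 (remaining 18 vCPU)
48 vCPU → host 10 (remaining 16 vCPU)
10 hosts × 64 vCPU = 640 vCPU; used 485 vCPU; unused 155 vCPU.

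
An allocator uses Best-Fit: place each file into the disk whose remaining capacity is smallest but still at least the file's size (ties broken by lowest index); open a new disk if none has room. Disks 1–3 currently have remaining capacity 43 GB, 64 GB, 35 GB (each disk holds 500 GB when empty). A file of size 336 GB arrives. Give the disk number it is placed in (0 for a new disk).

0

No disk has ≥ 336 GB free, so a new disk is opened.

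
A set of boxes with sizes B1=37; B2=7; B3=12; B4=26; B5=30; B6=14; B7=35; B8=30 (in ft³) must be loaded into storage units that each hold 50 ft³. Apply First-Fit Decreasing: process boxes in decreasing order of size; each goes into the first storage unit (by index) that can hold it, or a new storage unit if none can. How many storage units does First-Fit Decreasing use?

Sorted descending: 37, 35, 30, 30, 26, 14, 12, 7.
Put 37 ft³ in storage unit 1; 13 ft³ remain.
Put 35 ft³ in storage unit 2; 15 ft³ remain.
Put 30 ft³ in storage unit 3; 20 ft³ remain.
Put 30 ft³ in storage unit 4; 20 ft³ remain.
Put 26 ft³ in storage unit 5; 24 ft³ remain.
Put 14 ft³ in storage unit 2; 1 ft³ remain.
Put 12 ft³ in storage unit 1; 1 ft³ remain.
Put 7 ft³ in storage unit 3; 13 ft³ remain.
Final storage units: [37,12] [35,14] [30,7] [30] [26].

5 storage units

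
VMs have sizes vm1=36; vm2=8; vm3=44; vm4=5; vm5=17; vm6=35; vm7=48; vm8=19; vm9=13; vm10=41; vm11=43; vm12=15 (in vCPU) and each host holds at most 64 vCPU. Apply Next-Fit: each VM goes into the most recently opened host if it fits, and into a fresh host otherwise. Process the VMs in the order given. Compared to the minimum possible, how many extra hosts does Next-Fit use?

Next-Fit: [36,8] [44,5] [17,35] [48] [19,13] [41] [43,15] → 7 hosts.
Total size 324 vCPU; any packing needs at least ⌈324/64⌉ = 6 hosts.
An optimal packing achieves that bound: [48,15] [44,19] [43,17] [41,13,8] [36,5] [35] → 6 hosts.
Excess: 7 − 6 = 1.

1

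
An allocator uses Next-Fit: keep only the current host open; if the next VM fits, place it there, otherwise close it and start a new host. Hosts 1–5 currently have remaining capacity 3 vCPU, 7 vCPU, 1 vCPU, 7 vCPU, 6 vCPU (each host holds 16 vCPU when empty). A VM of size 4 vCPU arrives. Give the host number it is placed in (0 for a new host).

Next-Fit only looks at host 5, which has 6 vCPU free.
4 vCPU fits there.

5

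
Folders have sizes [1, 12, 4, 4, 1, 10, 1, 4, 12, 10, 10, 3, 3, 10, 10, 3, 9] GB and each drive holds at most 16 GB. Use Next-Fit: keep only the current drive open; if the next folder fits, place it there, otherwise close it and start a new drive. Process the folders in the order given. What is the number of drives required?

9

drive 1: place 1 GB, 15 GB left
drive 1: place 12 GB, 3 GB left
drive 2: place 4 GB, 12 GB left
drive 2: place 4 GB, 8 GB left
drive 2: place 1 GB, 7 GB left
drive 3: place 10 GB, 6 GB left
drive 3: place 1 GB, 5 GB left
drive 3: place 4 GB, 1 GB left
drive 4: place 12 GB, 4 GB left
drive 5: place 10 GB, 6 GB left
drive 6: place 10 GB, 6 GB left
drive 6: place 3 GB, 3 GB left
drive 6: place 3 GB, 0 GB left
drive 7: place 10 GB, 6 GB left
drive 8: place 10 GB, 6 GB left
drive 8: place 3 GB, 3 GB left
drive 9: place 9 GB, 7 GB left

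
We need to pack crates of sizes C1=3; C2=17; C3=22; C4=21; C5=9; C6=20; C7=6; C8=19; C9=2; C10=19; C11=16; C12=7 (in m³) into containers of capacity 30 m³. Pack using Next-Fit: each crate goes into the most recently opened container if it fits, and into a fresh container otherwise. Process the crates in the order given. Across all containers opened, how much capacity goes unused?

container 1: place C1 (3 m³), 27 m³ left
container 1: place C2 (17 m³), 10 m³ left
container 2: place C3 (22 m³), 8 m³ left
container 3: place C4 (21 m³), 9 m³ left
container 3: place C5 (9 m³), 0 m³ left
container 4: place C6 (20 m³), 10 m³ left
container 4: place C7 (6 m³), 4 m³ left
container 5: place C8 (19 m³), 11 m³ left
container 5: place C9 (2 m³), 9 m³ left
container 6: place C10 (19 m³), 11 m³ left
container 7: place C11 (16 m³), 14 m³ left
container 7: place C12 (7 m³), 7 m³ left
7 containers × 30 m³ = 210 m³; used 161 m³; unused 49 m³.

49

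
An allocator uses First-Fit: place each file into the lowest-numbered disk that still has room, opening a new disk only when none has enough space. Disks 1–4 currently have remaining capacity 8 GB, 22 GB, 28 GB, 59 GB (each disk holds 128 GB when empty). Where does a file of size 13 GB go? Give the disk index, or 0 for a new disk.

Disks with room: disk 2 (22 GB), disk 3 (28 GB), disk 4 (59 GB).
The first with room is disk 2.

2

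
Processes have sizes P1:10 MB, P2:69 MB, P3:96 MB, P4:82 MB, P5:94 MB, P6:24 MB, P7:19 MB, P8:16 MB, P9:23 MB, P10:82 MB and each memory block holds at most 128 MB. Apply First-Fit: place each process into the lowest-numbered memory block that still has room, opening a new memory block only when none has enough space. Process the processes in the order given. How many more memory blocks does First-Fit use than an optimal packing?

First-Fit: [10,69,24,19] [96,16] [82,23] [94] [82] → 5 memory blocks.
Total size 515 MB; any packing needs at least ⌈515/128⌉ = 5 memory blocks.
So 5 is already optimal.

0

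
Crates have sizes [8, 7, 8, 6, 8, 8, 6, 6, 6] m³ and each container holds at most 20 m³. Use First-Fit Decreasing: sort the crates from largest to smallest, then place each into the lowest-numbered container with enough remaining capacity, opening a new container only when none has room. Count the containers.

Sorted descending: 8, 8, 8, 8, 7, 6, 6, 6, 6.
container 1: place 8 m³, 12 m³ left
container 1: place 8 m³, 4 m³ left
container 2: place 8 m³, 12 m³ left
container 2: place 8 m³, 4 m³ left
container 3: place 7 m³, 13 m³ left
container 3: place 6 m³, 7 m³ left
container 3: place 6 m³, 1 m³ left
container 4: place 6 m³, 14 m³ left
container 4: place 6 m³, 8 m³ left
Final containers: [8,8] [8,8] [7,6,6] [6,6].

4 containers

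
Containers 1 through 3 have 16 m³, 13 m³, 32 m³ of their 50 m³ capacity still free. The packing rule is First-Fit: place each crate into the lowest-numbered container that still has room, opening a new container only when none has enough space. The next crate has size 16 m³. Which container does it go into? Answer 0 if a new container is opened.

Containers with room: container 1 (16 m³), container 3 (32 m³).
The first with room is container 1.

1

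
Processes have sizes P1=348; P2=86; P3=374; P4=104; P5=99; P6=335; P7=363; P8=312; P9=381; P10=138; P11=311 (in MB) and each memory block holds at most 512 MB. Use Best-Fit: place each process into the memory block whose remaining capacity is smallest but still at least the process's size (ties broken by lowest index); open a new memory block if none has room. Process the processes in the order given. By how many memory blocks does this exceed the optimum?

0

Best-Fit: [348,86] [374,104] [99,335] [363,138] [312] [381] [311] → 7 memory blocks.
7 processes exceed 256 MB (half the capacity), and no two of those can share a memory block, so at least 7 memory blocks are needed.
So 7 is already optimal.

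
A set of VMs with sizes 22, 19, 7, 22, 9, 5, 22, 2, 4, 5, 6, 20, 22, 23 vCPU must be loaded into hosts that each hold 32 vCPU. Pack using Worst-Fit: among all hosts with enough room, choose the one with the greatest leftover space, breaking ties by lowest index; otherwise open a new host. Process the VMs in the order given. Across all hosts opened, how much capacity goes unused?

22 vCPU → host 1 (remaining 10 vCPU)
19 vCPU → host 2 (remaining 13 vCPU)
7 vCPU → host 2 (remaining 6 vCPU)
22 vCPU → host 3 (remaining 10 vCPU)
9 vCPU → host 1 (remaining 1 vCPU)
5 vCPU → host 3 (remaining 5 vCPU)
22 vCPU → host 4 (remaining 10 vCPU)
2 vCPU → host 4 (remaining 8 vCPU)
4 vCPU → host 4 (remaining 4 vCPU)
5 vCPU → host 2 (remaining 1 vCPU)
6 vCPU → host 5 (remaining 26 vCPU)
20 vCPU → host 5 (remaining 6 vCPU)
22 vCPU → host 6 (remaining 10 vCPU)
23 vCPU → host 7 (remaining 9 vCPU)
7 hosts × 32 vCPU = 224 vCPU; used 188 vCPU; unused 36 vCPU.

36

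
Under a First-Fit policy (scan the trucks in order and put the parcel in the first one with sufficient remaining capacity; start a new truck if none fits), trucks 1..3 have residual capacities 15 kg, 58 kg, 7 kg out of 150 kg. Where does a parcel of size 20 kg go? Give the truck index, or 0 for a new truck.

2

Trucks with room: truck 2 (58 kg).
The first with room is truck 2.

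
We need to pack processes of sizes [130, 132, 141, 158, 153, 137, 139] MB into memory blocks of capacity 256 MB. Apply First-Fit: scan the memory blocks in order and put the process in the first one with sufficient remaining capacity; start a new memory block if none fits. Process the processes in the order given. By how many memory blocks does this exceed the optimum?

First-Fit: [130] [132] [141] [158] [153] [137] [139] → 7 memory blocks.
7 processes exceed 128 MB (half the capacity), and no two of those can share a memory block, so at least 7 memory blocks are needed.
So 7 is already optimal.

0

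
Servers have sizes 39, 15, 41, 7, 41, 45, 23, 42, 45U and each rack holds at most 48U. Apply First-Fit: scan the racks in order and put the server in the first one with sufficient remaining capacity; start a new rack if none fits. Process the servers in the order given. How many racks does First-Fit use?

rack 1: place 39U, 9U left
rack 2: place 15U, 33U left
rack 3: place 41U, 7U left
rack 1: place 7U, 2U left
rack 4: place 41U, 7U left
rack 5: place 45U, 3U left
rack 2: place 23U, 10U left
rack 6: place 42U, 6U left
rack 7: place 45U, 3U left
Final racks: [39,7] [15,23] [41] [41] [45] [42] [45].

7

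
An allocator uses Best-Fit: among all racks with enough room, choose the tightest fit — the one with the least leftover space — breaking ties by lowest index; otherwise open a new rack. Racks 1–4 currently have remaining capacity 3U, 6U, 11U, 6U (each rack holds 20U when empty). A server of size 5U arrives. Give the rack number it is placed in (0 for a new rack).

2

Racks with room: rack 2 (6U), rack 3 (11U), rack 4 (6U).
Tightest fit is rack 2 with 6U free.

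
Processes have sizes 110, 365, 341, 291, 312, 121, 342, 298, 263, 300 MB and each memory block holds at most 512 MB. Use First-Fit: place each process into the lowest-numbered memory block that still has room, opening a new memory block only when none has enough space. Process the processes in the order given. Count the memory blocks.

8 memory blocks

110 MB → memory block 1 (remaining 402 MB)
365 MB → memory block 1 (remaining 37 MB)
341 MB → memory block 2 (remaining 171 MB)
291 MB → memory block 3 (remaining 221 MB)
312 MB → memory block 4 (remaining 200 MB)
121 MB → memory block 2 (remaining 50 MB)
342 MB → memory block 5 (remaining 170 MB)
298 MB → memory block 6 (remaining 214 MB)
263 MB → memory block 7 (remaining 249 MB)
300 MB → memory block 8 (remaining 212 MB)
Final memory blocks: [110,365] [341,121] [291] [312] [342] [298] [263] [300].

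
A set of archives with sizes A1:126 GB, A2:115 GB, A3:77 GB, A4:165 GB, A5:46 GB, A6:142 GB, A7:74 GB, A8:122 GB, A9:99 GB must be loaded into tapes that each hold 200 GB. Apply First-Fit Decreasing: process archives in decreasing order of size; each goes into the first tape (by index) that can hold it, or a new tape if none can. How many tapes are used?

6

Sorted descending: 165, 142, 126, 122, 115, 99, 77, 74, 46.
165 GB → tape 1 (remaining 35 GB)
142 GB → tape 2 (remaining 58 GB)
126 GB → tape 3 (remaining 74 GB)
122 GB → tape 4 (remaining 78 GB)
115 GB → tape 5 (remaining 85 GB)
99 GB → tape 6 (remaining 101 GB)
77 GB → tape 4 (remaining 1 GB)
74 GB → tape 3 (remaining 0 GB)
46 GB → tape 2 (remaining 12 GB)
Final tapes: [165] [142,46] [126,74] [122,77] [115] [99].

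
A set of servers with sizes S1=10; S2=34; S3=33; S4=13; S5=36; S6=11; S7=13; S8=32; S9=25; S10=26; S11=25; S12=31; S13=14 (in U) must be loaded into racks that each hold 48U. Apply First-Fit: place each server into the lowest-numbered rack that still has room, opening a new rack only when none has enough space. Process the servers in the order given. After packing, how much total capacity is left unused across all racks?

rack 1: place S1 (10U), 38U left
rack 1: place S2 (34U), 4U left
rack 2: place S3 (33U), 15U left
rack 2: place S4 (13U), 2U left
rack 3: place S5 (36U), 12U left
rack 3: place S6 (11U), 1U left
rack 4: place S7 (13U), 35U left
rack 4: place S8 (32U), 3U left
rack 5: place S9 (25U), 23U left
rack 6: place S10 (26U), 22U left
rack 7: place S11 (25U), 23U left
rack 8: place S12 (31U), 17U left
rack 5: place S13 (14U), 9U left
8 racks × 48U = 384U; used 303U; unused 81U.

81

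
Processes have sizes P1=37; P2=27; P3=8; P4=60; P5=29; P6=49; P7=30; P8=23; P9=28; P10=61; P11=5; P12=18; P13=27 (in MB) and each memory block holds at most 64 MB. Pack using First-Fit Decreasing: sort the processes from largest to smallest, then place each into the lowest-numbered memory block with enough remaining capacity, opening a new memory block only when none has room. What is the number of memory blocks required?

7

Sorted descending: 61, 60, 49, 37, 30, 29, 28, 27, 27, 23, 18, 8, 5.
Put 61 MB in memory block 1; 3 MB remain.
Put 60 MB in memory block 2; 4 MB remain.
Put 49 MB in memory block 3; 15 MB remain.
Put 37 MB in memory block 4; 27 MB remain.
Put 30 MB in memory block 5; 34 MB remain.
Put 29 MB in memory block 5; 5 MB remain.
Put 28 MB in memory block 6; 36 MB remain.
Put 27 MB in memory block 4; 0 MB remain.
Put 27 MB in memory block 6; 9 MB remain.
Put 23 MB in memory block 7; 41 MB remain.
Put 18 MB in memory block 7; 23 MB remain.
Put 8 MB in memory block 3; 7 MB remain.
Put 5 MB in memory block 3; 2 MB remain.
Final memory blocks: [61] [60] [49,8,5] [37,27] [30,29] [28,27] [23,18].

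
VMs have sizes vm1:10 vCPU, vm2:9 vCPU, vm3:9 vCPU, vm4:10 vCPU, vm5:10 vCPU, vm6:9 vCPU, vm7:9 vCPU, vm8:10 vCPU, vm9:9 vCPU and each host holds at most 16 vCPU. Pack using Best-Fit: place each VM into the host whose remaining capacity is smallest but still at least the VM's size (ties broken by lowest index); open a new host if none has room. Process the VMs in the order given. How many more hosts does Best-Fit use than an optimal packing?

0

Best-Fit: [10] [9] [9] [10] [10] [9] [9] [10] [9] → 9 hosts.
9 VMs exceed 8 vCPU (half the capacity), and no two of those can share a host, so at least 9 hosts are needed.
So 9 is already optimal.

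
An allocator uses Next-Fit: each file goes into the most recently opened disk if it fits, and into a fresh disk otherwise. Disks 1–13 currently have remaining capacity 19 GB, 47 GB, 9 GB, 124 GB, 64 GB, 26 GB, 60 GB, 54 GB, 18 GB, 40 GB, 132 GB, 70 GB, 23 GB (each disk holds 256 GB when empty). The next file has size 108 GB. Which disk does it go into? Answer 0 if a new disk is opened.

0

Next-Fit only looks at disk 13, which has 23 GB free.
108 GB does not fit, so a new disk is opened.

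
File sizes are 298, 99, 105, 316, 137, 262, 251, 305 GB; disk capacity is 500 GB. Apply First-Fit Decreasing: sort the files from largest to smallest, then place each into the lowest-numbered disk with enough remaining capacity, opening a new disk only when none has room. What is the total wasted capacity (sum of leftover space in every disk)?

Sorted descending: 316, 305, 298, 262, 251, 137, 105, 99.
disk 1: place 316 GB, 184 GB left
disk 2: place 305 GB, 195 GB left
disk 3: place 298 GB, 202 GB left
disk 4: place 262 GB, 238 GB left
disk 5: place 251 GB, 249 GB left
disk 1: place 137 GB, 47 GB left
disk 2: place 105 GB, 90 GB left
disk 3: place 99 GB, 103 GB left
5 disks × 500 GB = 2500 GB; used 1773 GB; unused 727 GB.

727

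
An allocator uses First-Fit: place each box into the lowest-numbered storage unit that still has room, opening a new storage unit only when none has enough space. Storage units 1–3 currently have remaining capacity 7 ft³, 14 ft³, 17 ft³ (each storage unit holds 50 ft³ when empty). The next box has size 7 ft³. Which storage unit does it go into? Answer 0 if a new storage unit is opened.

1

Storage units with room: storage unit 1 (7 ft³), storage unit 2 (14 ft³), storage unit 3 (17 ft³).
The first with room is storage unit 1.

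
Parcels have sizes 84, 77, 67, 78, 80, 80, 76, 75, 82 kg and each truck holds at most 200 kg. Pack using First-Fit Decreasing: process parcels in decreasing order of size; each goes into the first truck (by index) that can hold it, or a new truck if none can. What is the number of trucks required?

5

Sorted descending: 84, 82, 80, 80, 78, 77, 76, 75, 67.
84 kg → truck 1 (remaining 116 kg)
82 kg → truck 1 (remaining 34 kg)
80 kg → truck 2 (remaining 120 kg)
80 kg → truck 2 (remaining 40 kg)
78 kg → truck 3 (remaining 122 kg)
77 kg → truck 3 (remaining 45 kg)
76 kg → truck 4 (remaining 124 kg)
75 kg → truck 4 (remaining 49 kg)
67 kg → truck 5 (remaining 133 kg)
Final trucks: [84,82] [80,80] [78,77] [76,75] [67].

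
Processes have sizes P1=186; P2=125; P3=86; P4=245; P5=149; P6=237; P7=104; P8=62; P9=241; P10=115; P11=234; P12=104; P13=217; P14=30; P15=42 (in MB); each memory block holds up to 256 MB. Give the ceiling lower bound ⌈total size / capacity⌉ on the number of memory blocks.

9

Total size = 186 + 125 + 86 + 245 + 149 + 237 + 104 + 62 + 241 + 115 + 234 + 104 + 217 + 30 + 42 = 2177 MB.
⌈2177 / 256⌉ = 9.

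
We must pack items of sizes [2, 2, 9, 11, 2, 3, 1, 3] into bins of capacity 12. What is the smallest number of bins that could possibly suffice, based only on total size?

Total size = 2 + 2 + 9 + 11 + 2 + 3 + 1 + 3 = 33.
⌈33 / 12⌉ = 3.

3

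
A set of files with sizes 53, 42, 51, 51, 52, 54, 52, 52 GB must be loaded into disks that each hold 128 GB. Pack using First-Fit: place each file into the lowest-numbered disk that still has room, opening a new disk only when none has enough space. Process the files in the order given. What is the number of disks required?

Put 53 GB in disk 1; 75 GB remain.
Put 42 GB in disk 1; 33 GB remain.
Put 51 GB in disk 2; 77 GB remain.
Put 51 GB in disk 2; 26 GB remain.
Put 52 GB in disk 3; 76 GB remain.
Put 54 GB in disk 3; 22 GB remain.
Put 52 GB in disk 4; 76 GB remain.
Put 52 GB in disk 4; 24 GB remain.
Final disks: [53,42] [51,51] [52,54] [52,52].

4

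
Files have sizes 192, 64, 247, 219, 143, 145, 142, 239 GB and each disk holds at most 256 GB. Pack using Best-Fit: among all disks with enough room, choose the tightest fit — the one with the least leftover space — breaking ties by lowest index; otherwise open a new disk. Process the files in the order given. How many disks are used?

7

Put 192 GB in disk 1; 64 GB remain.
Put 64 GB in disk 1; 0 GB remain.
Put 247 GB in disk 2; 9 GB remain.
Put 219 GB in disk 3; 37 GB remain.
Put 143 GB in disk 4; 113 GB remain.
Put 145 GB in disk 5; 111 GB remain.
Put 142 GB in disk 6; 114 GB remain.
Put 239 GB in disk 7; 17 GB remain.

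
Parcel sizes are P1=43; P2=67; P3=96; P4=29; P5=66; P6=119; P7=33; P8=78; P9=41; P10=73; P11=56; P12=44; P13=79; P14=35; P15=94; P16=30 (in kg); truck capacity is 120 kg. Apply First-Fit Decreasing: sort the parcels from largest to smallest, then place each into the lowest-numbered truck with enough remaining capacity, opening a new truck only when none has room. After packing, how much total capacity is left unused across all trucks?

97

Sorted descending: 119, 96, 94, 79, 78, 73, 67, 66, 56, 44, 43, 41, 35, 33, 30, 29.
119 kg → truck 1 (remaining 1 kg)
96 kg → truck 2 (remaining 24 kg)
94 kg → truck 3 (remaining 26 kg)
79 kg → truck 4 (remaining 41 kg)
78 kg → truck 5 (remaining 42 kg)
73 kg → truck 6 (remaining 47 kg)
67 kg → truck 7 (remaining 53 kg)
66 kg → truck 8 (remaining 54 kg)
56 kg → truck 9 (remaining 64 kg)
44 kg → truck 6 (remaining 3 kg)
43 kg → truck 7 (remaining 10 kg)
41 kg → truck 4 (remaining 0 kg)
35 kg → truck 5 (remaining 7 kg)
33 kg → truck 8 (remaining 21 kg)
30 kg → truck 9 (remaining 34 kg)
29 kg → truck 9 (remaining 5 kg)
9 trucks × 120 kg = 1080 kg; used 983 kg; unused 97 kg.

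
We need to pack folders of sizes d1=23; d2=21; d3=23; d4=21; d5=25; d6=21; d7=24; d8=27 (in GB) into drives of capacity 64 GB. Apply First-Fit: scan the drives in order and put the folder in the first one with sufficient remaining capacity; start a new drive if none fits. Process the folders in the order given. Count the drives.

4

drive 1: place d1 (23 GB), 41 GB left
drive 1: place d2 (21 GB), 20 GB left
drive 2: place d3 (23 GB), 41 GB left
drive 2: place d4 (21 GB), 20 GB left
drive 3: place d5 (25 GB), 39 GB left
drive 3: place d6 (21 GB), 18 GB left
drive 4: place d7 (24 GB), 40 GB left
drive 4: place d8 (27 GB), 13 GB left
Final drives: [23,21] [23,21] [25,21] [24,27].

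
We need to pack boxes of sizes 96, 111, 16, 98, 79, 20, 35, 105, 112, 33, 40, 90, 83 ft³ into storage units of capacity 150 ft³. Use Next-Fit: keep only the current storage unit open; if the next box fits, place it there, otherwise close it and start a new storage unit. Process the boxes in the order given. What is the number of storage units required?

storage unit 1: place 96 ft³, 54 ft³ left
storage unit 2: place 111 ft³, 39 ft³ left
storage unit 2: place 16 ft³, 23 ft³ left
storage unit 3: place 98 ft³, 52 ft³ left
storage unit 4: place 79 ft³, 71 ft³ left
storage unit 4: place 20 ft³, 51 ft³ left
storage unit 4: place 35 ft³, 16 ft³ left
storage unit 5: place 105 ft³, 45 ft³ left
storage unit 6: place 112 ft³, 38 ft³ left
storage unit 6: place 33 ft³, 5 ft³ left
storage unit 7: place 40 ft³, 110 ft³ left
storage unit 7: place 90 ft³, 20 ft³ left
storage unit 8: place 83 ft³, 67 ft³ left
Final storage units: [96] [111,16] [98] [79,20,35] [105] [112,33] [40,90] [83].

8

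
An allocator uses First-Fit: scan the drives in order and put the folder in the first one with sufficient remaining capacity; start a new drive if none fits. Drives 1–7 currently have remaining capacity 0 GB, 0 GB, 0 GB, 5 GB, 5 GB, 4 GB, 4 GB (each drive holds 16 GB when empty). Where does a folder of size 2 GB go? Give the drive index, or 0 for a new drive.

4

Drives with room: drive 4 (5 GB), drive 5 (5 GB), drive 6 (4 GB), drive 7 (4 GB).
The first with room is drive 4.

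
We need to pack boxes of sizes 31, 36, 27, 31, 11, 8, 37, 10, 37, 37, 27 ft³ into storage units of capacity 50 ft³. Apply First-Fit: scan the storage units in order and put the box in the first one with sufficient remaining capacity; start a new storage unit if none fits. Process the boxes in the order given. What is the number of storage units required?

8 storage units

Put 31 ft³ in storage unit 1; 19 ft³ remain.
Put 36 ft³ in storage unit 2; 14 ft³ remain.
Put 27 ft³ in storage unit 3; 23 ft³ remain.
Put 31 ft³ in storage unit 4; 19 ft³ remain.
Put 11 ft³ in storage unit 1; 8 ft³ remain.
Put 8 ft³ in storage unit 1; 0 ft³ remain.
Put 37 ft³ in storage unit 5; 13 ft³ remain.
Put 10 ft³ in storage unit 2; 4 ft³ remain.
Put 37 ft³ in storage unit 6; 13 ft³ remain.
Put 37 ft³ in storage unit 7; 13 ft³ remain.
Put 27 ft³ in storage unit 8; 23 ft³ remain.
Final storage units: [31,11,8] [36,10] [27] [31] [37] [37] [37] [27].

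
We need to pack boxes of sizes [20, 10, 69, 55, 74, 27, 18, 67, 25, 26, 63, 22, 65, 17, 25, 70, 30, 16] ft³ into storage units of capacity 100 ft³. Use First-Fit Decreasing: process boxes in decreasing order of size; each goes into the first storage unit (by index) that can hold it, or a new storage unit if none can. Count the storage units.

8 storage units

Sorted descending: 74, 70, 69, 67, 65, 63, 55, 30, 27, 26, 25, 25, 22, 20, 18, 17, 16, 10.
Put 74 ft³ in storage unit 1; 26 ft³ remain.
Put 70 ft³ in storage unit 2; 30 ft³ remain.
Put 69 ft³ in storage unit 3; 31 ft³ remain.
Put 67 ft³ in storage unit 4; 33 ft³ remain.
Put 65 ft³ in storage unit 5; 35 ft³ remain.
Put 63 ft³ in storage unit 6; 37 ft³ remain.
Put 55 ft³ in storage unit 7; 45 ft³ remain.
Put 30 ft³ in storage unit 2; 0 ft³ remain.
Put 27 ft³ in storage unit 3; 4 ft³ remain.
Put 26 ft³ in storage unit 1; 0 ft³ remain.
Put 25 ft³ in storage unit 4; 8 ft³ remain.
Put 25 ft³ in storage unit 5; 10 ft³ remain.
Put 22 ft³ in storage unit 6; 15 ft³ remain.
Put 20 ft³ in storage unit 7; 25 ft³ remain.
Put 18 ft³ in storage unit 7; 7 ft³ remain.
Put 17 ft³ in storage unit 8; 83 ft³ remain.
Put 16 ft³ in storage unit 8; 67 ft³ remain.
Put 10 ft³ in storage unit 5; 0 ft³ remain.
Final storage units: [74,26] [70,30] [69,27] [67,25] [65,25,10] [63,22] [55,20,18] [17,16].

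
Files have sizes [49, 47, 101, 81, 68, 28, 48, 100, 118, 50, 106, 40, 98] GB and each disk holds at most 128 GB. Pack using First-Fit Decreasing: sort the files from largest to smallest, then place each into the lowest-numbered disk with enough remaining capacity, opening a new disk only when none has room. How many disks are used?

Sorted descending: 118, 106, 101, 100, 98, 81, 68, 50, 49, 48, 47, 40, 28.
118 GB → disk 1 (remaining 10 GB)
106 GB → disk 2 (remaining 22 GB)
101 GB → disk 3 (remaining 27 GB)
100 GB → disk 4 (remaining 28 GB)
98 GB → disk 5 (remaining 30 GB)
81 GB → disk 6 (remaining 47 GB)
68 GB → disk 7 (remaining 60 GB)
50 GB → disk 7 (remaining 10 GB)
49 GB → disk 8 (remaining 79 GB)
48 GB → disk 8 (remaining 31 GB)
47 GB → disk 6 (remaining 0 GB)
40 GB → disk 9 (remaining 88 GB)
28 GB → disk 4 (remaining 0 GB)

9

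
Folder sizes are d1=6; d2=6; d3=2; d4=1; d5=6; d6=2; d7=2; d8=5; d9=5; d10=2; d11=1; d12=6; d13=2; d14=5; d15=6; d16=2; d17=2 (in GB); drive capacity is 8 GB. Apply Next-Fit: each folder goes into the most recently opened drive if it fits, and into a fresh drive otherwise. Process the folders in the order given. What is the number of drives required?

d1 (6 GB) → drive 1 (remaining 2 GB)
d2 (6 GB) → drive 2 (remaining 2 GB)
d3 (2 GB) → drive 2 (remaining 0 GB)
d4 (1 GB) → drive 3 (remaining 7 GB)
d5 (6 GB) → drive 3 (remaining 1 GB)
d6 (2 GB) → drive 4 (remaining 6 GB)
d7 (2 GB) → drive 4 (remaining 4 GB)
d8 (5 GB) → drive 5 (remaining 3 GB)
d9 (5 GB) → drive 6 (remaining 3 GB)
d10 (2 GB) → drive 6 (remaining 1 GB)
d11 (1 GB) → drive 6 (remaining 0 GB)
d12 (6 GB) → drive 7 (remaining 2 GB)
d13 (2 GB) → drive 7 (remaining 0 GB)
d14 (5 GB) → drive 8 (remaining 3 GB)
d15 (6 GB) → drive 9 (remaining 2 GB)
d16 (2 GB) → drive 9 (remaining 0 GB)
d17 (2 GB) → drive 10 (remaining 6 GB)

10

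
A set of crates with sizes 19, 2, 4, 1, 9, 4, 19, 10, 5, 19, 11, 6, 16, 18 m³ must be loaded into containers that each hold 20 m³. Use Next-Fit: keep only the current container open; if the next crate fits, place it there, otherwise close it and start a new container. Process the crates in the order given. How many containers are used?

19 m³ → container 1 (remaining 1 m³)
2 m³ → container 2 (remaining 18 m³)
4 m³ → container 2 (remaining 14 m³)
1 m³ → container 2 (remaining 13 m³)
9 m³ → container 2 (remaining 4 m³)
4 m³ → container 2 (remaining 0 m³)
19 m³ → container 3 (remaining 1 m³)
10 m³ → container 4 (remaining 10 m³)
5 m³ → container 4 (remaining 5 m³)
19 m³ → container 5 (remaining 1 m³)
11 m³ → container 6 (remaining 9 m³)
6 m³ → container 6 (remaining 3 m³)
16 m³ → container 7 (remaining 4 m³)
18 m³ → container 8 (remaining 2 m³)
Final containers: [19] [2,4,1,9,4] [19] [10,5] [19] [11,6] [16] [18].

8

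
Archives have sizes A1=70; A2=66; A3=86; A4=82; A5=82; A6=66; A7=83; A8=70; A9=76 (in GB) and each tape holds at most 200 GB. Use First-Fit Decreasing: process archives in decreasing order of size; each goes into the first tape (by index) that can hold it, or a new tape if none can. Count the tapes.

5

Sorted descending: 86, 83, 82, 82, 76, 70, 70, 66, 66.
Put 86 GB in tape 1; 114 GB remain.
Put 83 GB in tape 1; 31 GB remain.
Put 82 GB in tape 2; 118 GB remain.
Put 82 GB in tape 2; 36 GB remain.
Put 76 GB in tape 3; 124 GB remain.
Put 70 GB in tape 3; 54 GB remain.
Put 70 GB in tape 4; 130 GB remain.
Put 66 GB in tape 4; 64 GB remain.
Put 66 GB in tape 5; 134 GB remain.
Final tapes: [86,83] [82,82] [76,70] [70,66] [66].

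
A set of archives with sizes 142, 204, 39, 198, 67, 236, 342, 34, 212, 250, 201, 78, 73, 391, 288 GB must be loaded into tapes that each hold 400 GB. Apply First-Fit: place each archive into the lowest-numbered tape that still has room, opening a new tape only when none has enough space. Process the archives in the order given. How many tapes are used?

142 GB → tape 1 (remaining 258 GB)
204 GB → tape 1 (remaining 54 GB)
39 GB → tape 1 (remaining 15 GB)
198 GB → tape 2 (remaining 202 GB)
67 GB → tape 2 (remaining 135 GB)
236 GB → tape 3 (remaining 164 GB)
342 GB → tape 4 (remaining 58 GB)
34 GB → tape 2 (remaining 101 GB)
212 GB → tape 5 (remaining 188 GB)
250 GB → tape 6 (remaining 150 GB)
201 GB → tape 7 (remaining 199 GB)
78 GB → tape 2 (remaining 23 GB)
73 GB → tape 3 (remaining 91 GB)
391 GB → tape 8 (remaining 9 GB)
288 GB → tape 9 (remaining 112 GB)
Final tapes: [142,204,39] [198,67,34,78] [236,73] [342] [212] [250] [201] [391] [288].

9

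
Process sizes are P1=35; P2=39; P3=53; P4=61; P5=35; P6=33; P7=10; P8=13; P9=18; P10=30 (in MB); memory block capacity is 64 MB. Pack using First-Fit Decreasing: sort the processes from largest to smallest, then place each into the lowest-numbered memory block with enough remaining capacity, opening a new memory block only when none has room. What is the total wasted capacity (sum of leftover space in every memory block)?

57

Sorted descending: 61, 53, 39, 35, 35, 33, 30, 18, 13, 10.
memory block 1: place 61 MB, 3 MB left
memory block 2: place 53 MB, 11 MB left
memory block 3: place 39 MB, 25 MB left
memory block 4: place 35 MB, 29 MB left
memory block 5: place 35 MB, 29 MB left
memory block 6: place 33 MB, 31 MB left
memory block 6: place 30 MB, 1 MB left
memory block 3: place 18 MB, 7 MB left
memory block 4: place 13 MB, 16 MB left
memory block 2: place 10 MB, 1 MB left
6 memory blocks × 64 MB = 384 MB; used 327 MB; unused 57 MB.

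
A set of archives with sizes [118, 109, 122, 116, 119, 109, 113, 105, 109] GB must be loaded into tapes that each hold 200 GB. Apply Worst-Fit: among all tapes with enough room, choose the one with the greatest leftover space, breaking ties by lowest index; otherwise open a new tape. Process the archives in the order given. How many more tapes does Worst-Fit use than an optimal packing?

Worst-Fit: [118] [109] [122] [116] [119] [109] [113] [105] [109] → 9 tapes.
9 archives exceed 100 GB (half the capacity), and no two of those can share a tape, so at least 9 tapes are needed.
So 9 is already optimal.

0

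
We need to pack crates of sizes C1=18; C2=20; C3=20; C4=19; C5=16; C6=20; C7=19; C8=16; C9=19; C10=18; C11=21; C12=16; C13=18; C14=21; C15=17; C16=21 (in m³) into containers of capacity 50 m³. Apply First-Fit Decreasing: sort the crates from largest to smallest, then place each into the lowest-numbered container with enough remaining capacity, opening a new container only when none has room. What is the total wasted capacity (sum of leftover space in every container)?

101

Sorted descending: 21, 21, 21, 20, 20, 20, 19, 19, 19, 18, 18, 18, 17, 16, 16, 16.
Put 21 m³ in container 1; 29 m³ remain.
Put 21 m³ in container 1; 8 m³ remain.
Put 21 m³ in container 2; 29 m³ remain.
Put 20 m³ in container 2; 9 m³ remain.
Put 20 m³ in container 3; 30 m³ remain.
Put 20 m³ in container 3; 10 m³ remain.
Put 19 m³ in container 4; 31 m³ remain.
Put 19 m³ in container 4; 12 m³ remain.
Put 19 m³ in container 5; 31 m³ remain.
Put 18 m³ in container 5; 13 m³ remain.
Put 18 m³ in container 6; 32 m³ remain.
Put 18 m³ in container 6; 14 m³ remain.
Put 17 m³ in container 7; 33 m³ remain.
Put 16 m³ in container 7; 17 m³ remain.
Put 16 m³ in container 7; 1 m³ remain.
Put 16 m³ in container 8; 34 m³ remain.
8 containers × 50 m³ = 400 m³; used 299 m³; unused 101 m³.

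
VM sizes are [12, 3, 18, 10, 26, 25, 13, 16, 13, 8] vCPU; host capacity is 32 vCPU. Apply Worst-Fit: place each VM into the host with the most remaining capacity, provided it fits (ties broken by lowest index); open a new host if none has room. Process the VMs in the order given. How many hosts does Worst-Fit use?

Put 12 vCPU in host 1; 20 vCPU remain.
Put 3 vCPU in host 1; 17 vCPU remain.
Put 18 vCPU in host 2; 14 vCPU remain.
Put 10 vCPU in host 1; 7 vCPU remain.
Put 26 vCPU in host 3; 6 vCPU remain.
Put 25 vCPU in host 4; 7 vCPU remain.
Put 13 vCPU in host 2; 1 vCPU remain.
Put 16 vCPU in host 5; 16 vCPU remain.
Put 13 vCPU in host 5; 3 vCPU remain.
Put 8 vCPU in host 6; 24 vCPU remain.
Final hosts: [12,3,10] [18,13] [26] [25] [16,13] [8].

6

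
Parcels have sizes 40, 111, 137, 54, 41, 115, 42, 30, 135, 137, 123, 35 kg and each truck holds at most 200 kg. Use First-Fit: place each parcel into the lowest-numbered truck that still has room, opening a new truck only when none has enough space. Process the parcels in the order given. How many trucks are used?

6 trucks

Put 40 kg in truck 1; 160 kg remain.
Put 111 kg in truck 1; 49 kg remain.
Put 137 kg in truck 2; 63 kg remain.
Put 54 kg in truck 2; 9 kg remain.
Put 41 kg in truck 1; 8 kg remain.
Put 115 kg in truck 3; 85 kg remain.
Put 42 kg in truck 3; 43 kg remain.
Put 30 kg in truck 3; 13 kg remain.
Put 135 kg in truck 4; 65 kg remain.
Put 137 kg in truck 5; 63 kg remain.
Put 123 kg in truck 6; 77 kg remain.
Put 35 kg in truck 4; 30 kg remain.
Final trucks: [40,111,41] [137,54] [115,42,30] [135,35] [137] [123].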